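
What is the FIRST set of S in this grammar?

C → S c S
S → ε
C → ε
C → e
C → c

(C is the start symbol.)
From S → ε:
  - ε-production, so ε ∈ FIRST(S)

Collecting: FIRST(S) = { ε }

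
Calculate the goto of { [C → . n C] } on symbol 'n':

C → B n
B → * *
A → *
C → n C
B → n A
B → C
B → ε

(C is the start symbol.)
GOTO(I, 'n') = CLOSURE({ [A → αX.β] : [A → α.Xβ] ∈ I, X = 'n' })

Items with dot before 'n', with the dot advanced:
  [C → . n C] → [C → n . C]
Closure of the advanced items:
  [C → n . C] has the dot before C: add [C → . B n], [C → . n C]
  [C → . B n] has the dot before B: add [B → . * *], [B → . n A], [B → . C], [B → .]

GOTO = { [B → . * *], [B → . C], [B → . n A], [B → .], [C → . B n], [C → . n C], [C → n . C] }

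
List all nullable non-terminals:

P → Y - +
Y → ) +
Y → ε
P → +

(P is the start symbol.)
ε-productions: Y → ε
So Y is immediately nullable.
No further non-terminal can be added: every production for the remaining non-terminals contains a terminal or a non-nullable non-terminal.
Nullable = { 'Y' }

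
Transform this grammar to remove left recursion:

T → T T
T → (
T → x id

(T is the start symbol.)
T → ( T'
T → x id T'
T' → T T'
T' → ε

T is directly left-recursive. The standard transformation for
  A → A α₁ | ... | A α_m | β₁ | ... | β_n
is
  A  → β₁ A' | ... | β_n A'
  A' → α₁ A' | ... | α_m A' | ε

T → ( becomes T → ( T'
T → x id becomes T → x id T'
T → T T becomes T' → T T'
Add T' → ε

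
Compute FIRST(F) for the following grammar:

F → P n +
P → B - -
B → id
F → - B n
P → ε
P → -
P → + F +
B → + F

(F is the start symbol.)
{ '+', '-', 'id', 'n' }

To compute FIRST(F), examine every production with F on the left-hand side, reading each right-hand side left to right until a non-nullable symbol is reached.

FIRST sets of the other non-terminals involved (by the same procedure, iterated to a fixed point):
  FIRST(P) = { '+', '-', 'id', ε }

From F → P n +:
  - P is a non-terminal: add FIRST(P) \ {ε} = { '+', '-', 'id' }
    P is nullable, so continue to the next symbol
  - n is a terminal: add 'n' and stop
From F → - B n:
  - '-' is a terminal: add '-' and stop

Collecting: FIRST(F) = { '+', '-', 'id', 'n' }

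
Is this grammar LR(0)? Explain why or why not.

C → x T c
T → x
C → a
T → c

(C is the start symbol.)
A grammar is LR(0) if no state in the canonical LR(0) collection has:
  - both a shift item (dot before a terminal) and a complete item (shift-reduce conflict), or
  - two or more complete items (reduce-reduce conflict; the accept item [C' → C .] counts as a complete item here).

Augment with C' → C and build the canonical LR(0) collection (I0 = CLOSURE({[C' → . C]}), then GOTO on every symbol after a dot until no new states appear). It has 8 states:
  I0: { [C → . a], [C → . x T c], [C' → . C] }  — shift
  I1: { [C' → C .] }  — accept
  I2: { [C → a .] }  — reduce
  I3: { [C → x . T c], [T → . c], [T → . x] }  — shift
  I4: { [C → x T . c] }  — shift
  I5: { [T → c .] }  — reduce
  I6: { [T → x .] }  — reduce
  I7: { [C → x T c .] }  — reduce

Every state is either a pure shift/goto state or contains exactly one complete item and nothing to shift — no conflicts. The grammar is LR(0).

Answer: Yes, the grammar is LR(0)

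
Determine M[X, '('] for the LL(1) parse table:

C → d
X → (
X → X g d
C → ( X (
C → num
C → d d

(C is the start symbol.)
To find M[X, '('], we find productions for X where '(' is in the predict set (PREDICT(N → α) = (FIRST(α) \ {ε}) ∪ (FOLLOW(N) if α ⇒* ε)).

Relevant sets:
  FIRST(X) = { '(' }

X → (: PREDICT = { '(' }
  '(' is in predict set, so this production goes in M[X, '(']
X → X g d: PREDICT = { '(' }
  '(' is in predict set, so this production goes in M[X, '(']

M[X, '('] = X → (, X → X g d  (a multiply-defined cell — the grammar is not LL(1))

Answer: X → (, X → X g d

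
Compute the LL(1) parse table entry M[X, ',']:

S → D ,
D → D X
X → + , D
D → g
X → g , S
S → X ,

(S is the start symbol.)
Empty (error entry)

To find M[X, ','], we find productions for X where ',' is in the predict set (PREDICT(N → α) = (FIRST(α) \ {ε}) ∪ (FOLLOW(N) if α ⇒* ε)).

X → + , D: PREDICT = { '+' }
X → g , S: PREDICT = { 'g' }

M[X, ','] is empty (no production applies)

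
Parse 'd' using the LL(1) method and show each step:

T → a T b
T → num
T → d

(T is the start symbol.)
Stack is shown with the top on the left.

Stack  Input  Action
--------------------
T $    d $    output T → d
d $    d $    match 'd'
$      $      accept

The string is accepted.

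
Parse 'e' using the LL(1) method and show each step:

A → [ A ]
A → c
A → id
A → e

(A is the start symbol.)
Stack is shown with the top on the left.

Stack  Input  Action
--------------------
A $    e $    output A → e
e $    e $    match 'e'
$      $      accept

The string is accepted.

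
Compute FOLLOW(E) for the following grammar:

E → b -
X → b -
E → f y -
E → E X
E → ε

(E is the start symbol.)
To compute FOLLOW(E), find every occurrence of E on a right-hand side N → α E β: add FIRST(β) \ {ε}, and if β is empty or nullable also add FOLLOW(N). Iterate to a fixed point.

E is the start symbol, so $ ∈ FOLLOW(E).
In E → E X: E is followed by X, add FIRST(X) \ {ε} = { 'b' }

Taking the union: FOLLOW(E) = { $, 'b' }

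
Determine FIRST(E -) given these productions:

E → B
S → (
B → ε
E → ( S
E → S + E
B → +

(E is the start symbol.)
FIRST sets of the non-terminals involved (from the grammar, by fixed-point iteration):
  FIRST(E) = { '(', '+', ε }

To compute FIRST(E -), process the symbols left to right:
Symbol E is a non-terminal. Add FIRST(E) \ {ε} = { '(', '+' }
E is nullable (ε ∈ FIRST(E)), continue to the next symbol.
Symbol - is a terminal. Add '-' and stop.
FIRST(E -) = { '(', '+', '-' }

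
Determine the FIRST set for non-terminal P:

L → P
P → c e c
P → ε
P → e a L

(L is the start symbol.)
{ 'c', 'e', ε }

To compute FIRST(P), examine every production with P on the left-hand side, reading each right-hand side left to right until a non-nullable symbol is reached.

From P → c e c:
  - c is a terminal: add 'c' and stop
From P → ε:
  - ε-production, so ε ∈ FIRST(P)
From P → e a L:
  - e is a terminal: add 'e' and stop

Collecting: FIRST(P) = { 'c', 'e', ε }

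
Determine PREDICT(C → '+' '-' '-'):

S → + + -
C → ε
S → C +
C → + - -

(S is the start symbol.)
{ '+' }

PREDICT(C → '+' '-' '-') = (FIRST(RHS) \ {ε}) ∪ (FOLLOW(C) if ε ∈ FIRST(RHS), i.e. RHS ⇒* ε)
FIRST('+' '-' '-') = { '+' }
ε ∉ FIRST('+' '-' '-'), so FOLLOW(C) is not added.
PREDICT(C → '+' '-' '-') = { '+' }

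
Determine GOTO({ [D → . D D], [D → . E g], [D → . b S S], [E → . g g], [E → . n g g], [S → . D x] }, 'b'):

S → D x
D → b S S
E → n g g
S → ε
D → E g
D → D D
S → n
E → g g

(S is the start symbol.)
GOTO(I, 'b') = CLOSURE({ [A → αX.β] : [A → α.Xβ] ∈ I, X = 'b' })

Items with dot before 'b', with the dot advanced:
  [D → . b S S] → [D → b . S S]
Closure of the advanced items:
  [D → b . S S] has the dot before S: add [S → . D x], [S → .], [S → . n]
  [S → . D x] has the dot before D: add [D → . b S S], [D → . E g], [D → . D D]
  [D → . E g] has the dot before E: add [E → . n g g], [E → . g g]

GOTO = { [D → . D D], [D → . E g], [D → . b S S], [D → b . S S], [E → . g g], [E → . n g g], [S → . D x], [S → . n], [S → .] }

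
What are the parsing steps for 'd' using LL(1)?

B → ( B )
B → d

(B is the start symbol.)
Stack is shown with the top on the left.

Stack  Input  Action
--------------------
B $    d $    output B → d
d $    d $    match 'd'
$      $      accept

The string is accepted.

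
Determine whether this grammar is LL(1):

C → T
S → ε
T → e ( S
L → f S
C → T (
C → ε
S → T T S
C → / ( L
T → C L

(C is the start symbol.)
No. Predict set conflict for C: { '/', 'e', 'f' }

A grammar is LL(1) if for each non-terminal N with multiple productions, the predict sets of those productions are pairwise disjoint, where PREDICT(N → α) = (FIRST(α) \ {ε}) ∪ (FOLLOW(N) if α ⇒* ε).

Relevant sets:
  FIRST(T) = { '/', 'e', 'f' }
  FIRST(C) = { '/', 'e', 'f', ε }
  FIRST(L) = { 'f' }
  FOLLOW(C) = { $, 'f' }
  FOLLOW(S) = { $, '(', '/', 'e', 'f' }

For C:
  PREDICT(C → T) = { '/', 'e', 'f' }
  PREDICT(C → T '(') = { '/', 'e', 'f' }
  PREDICT(C → ε) = { $, 'f' }
  PREDICT(C → '/' '(' L) = { '/' }
For S:
  PREDICT(S → ε) = { $, '(', '/', 'e', 'f' }
  PREDICT(S → T T S) = { '/', 'e', 'f' }
For T:
  PREDICT(T → e '(' S) = { 'e' }
  PREDICT(T → C L) = { '/', 'e', 'f' }
L has a single production, so nothing to check there.

Conflict found: Predict set conflict for C: { '/', 'e', 'f' }
The grammar is NOT LL(1).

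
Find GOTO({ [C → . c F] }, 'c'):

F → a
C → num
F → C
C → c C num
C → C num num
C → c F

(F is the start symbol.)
{ [C → . C num num], [C → . c C num], [C → . c F], [C → . num], [C → c . F], [F → . C], [F → . a] }

GOTO(I, 'c') = CLOSURE({ [A → αX.β] : [A → α.Xβ] ∈ I, X = 'c' })

Items with dot before 'c', with the dot advanced:
  [C → . c F] → [C → c . F]
Closure of the advanced items:
  [C → c . F] has the dot before F: add [F → . a], [F → . C]
  [F → . C] has the dot before C: add [C → . num], [C → . c C num], [C → . C num num], [C → . c F]

GOTO = { [C → . C num num], [C → . c C num], [C → . c F], [C → . num], [C → c . F], [F → . C], [F → . a] }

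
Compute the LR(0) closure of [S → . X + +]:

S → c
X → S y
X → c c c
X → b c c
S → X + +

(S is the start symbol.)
{ [S → . X + +], [S → . c], [X → . S y], [X → . b c c], [X → . c c c] }

To compute CLOSURE, for each item [A → α.Bβ] where B is a non-terminal, add [B → .γ] for all productions B → γ; repeat for the newly added items until nothing changes.

Start with: [S → . X + +]
  [S → . X + +] has the dot before X: add [X → . S y], [X → . c c c], [X → . b c c]
  [X → . S y] has the dot before S: add [S → . c]
No further items can be added.

CLOSURE = { [S → . X + +], [S → . c], [X → . S y], [X → . b c c], [X → . c c c] }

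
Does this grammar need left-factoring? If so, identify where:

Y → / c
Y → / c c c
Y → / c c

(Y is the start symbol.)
Left-factoring is needed when two productions for the same non-terminal
share a common prefix on the right-hand side.

Productions for Y:
  Y → / c
  Y → / c c c
  Y → / c c

Found common prefix '/ c' in productions for Y

Answer: Yes, Y has productions with common prefix '/ c'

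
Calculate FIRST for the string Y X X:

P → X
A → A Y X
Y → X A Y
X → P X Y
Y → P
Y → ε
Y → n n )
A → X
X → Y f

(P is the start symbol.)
{ 'f', 'n' }

FIRST sets of the non-terminals involved (from the grammar, by fixed-point iteration):
  FIRST(Y) = { 'f', 'n', ε }
  FIRST(X) = { 'f', 'n' }

To compute FIRST(Y X X), process the symbols left to right:
Symbol Y is a non-terminal. Add FIRST(Y) \ {ε} = { 'f', 'n' }
Y is nullable (ε ∈ FIRST(Y)), continue to the next symbol.
Symbol X is a non-terminal. Add FIRST(X) \ {ε} = { 'f', 'n' }
X is not nullable (ε ∉ FIRST(X)), so stop here.
FIRST(Y X X) = { 'f', 'n' }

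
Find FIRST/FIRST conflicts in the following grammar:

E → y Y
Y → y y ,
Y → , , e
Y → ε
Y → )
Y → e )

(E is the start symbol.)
No FIRST/FIRST conflicts.

A FIRST/FIRST conflict occurs when two productions N → α and N → β for the same non-terminal have FIRST(α) ∩ FIRST(β) ≠ ∅ (with ε ∈ FIRST of a nullable right-hand side, so two nullable alternatives also conflict).

Productions for Y:
  Y → y y ,: FIRST = { 'y' }
  Y → , , e: FIRST = { ',' }
  Y → ε: FIRST = { ε }
  Y → ): FIRST = { ')' }
  Y → e ): FIRST = { 'e' }
E has only one production, so no FIRST/FIRST conflict is possible there.

All alternatives of each non-terminal have pairwise disjoint FIRST sets.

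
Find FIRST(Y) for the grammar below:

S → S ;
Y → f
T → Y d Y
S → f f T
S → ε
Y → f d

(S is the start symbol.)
From Y → f:
  - f is a terminal: add 'f' and stop
From Y → f d:
  - f is a terminal: add 'f' and stop

Collecting: FIRST(Y) = { 'f' }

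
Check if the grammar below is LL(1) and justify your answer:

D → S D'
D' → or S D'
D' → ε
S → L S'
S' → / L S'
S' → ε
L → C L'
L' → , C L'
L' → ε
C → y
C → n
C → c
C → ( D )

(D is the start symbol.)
Yes, the grammar is LL(1).

A grammar is LL(1) if for each non-terminal N with multiple productions, the predict sets of those productions are pairwise disjoint, where PREDICT(N → α) = (FIRST(α) \ {ε}) ∪ (FOLLOW(N) if α ⇒* ε).

Relevant sets:
  FOLLOW(D') = { $, ')' }
  FOLLOW(S') = { $, ')', 'or' }
  FOLLOW(L') = { $, ')', '/', 'or' }

For D':
  PREDICT(D' → or S D') = { 'or' }
  PREDICT(D' → ε) = { $, ')' }
For S':
  PREDICT(S' → '/' L S') = { '/' }
  PREDICT(S' → ε) = { $, ')', 'or' }
For L':
  PREDICT(L' → ',' C L') = { ',' }
  PREDICT(L' → ε) = { $, ')', '/', 'or' }
For C:
  PREDICT(C → y) = { 'y' }
  PREDICT(C → n) = { 'n' }
  PREDICT(C → c) = { 'c' }
  PREDICT(C → '(' D ')') = { '(' }
D, S, L have a single production, so nothing to check there.

All predict sets are disjoint. The grammar IS LL(1).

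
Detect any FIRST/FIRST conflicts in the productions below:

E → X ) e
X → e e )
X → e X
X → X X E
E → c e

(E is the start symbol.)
A FIRST/FIRST conflict occurs when two productions N → α and N → β for the same non-terminal have FIRST(α) ∩ FIRST(β) ≠ ∅ (with ε ∈ FIRST of a nullable right-hand side, so two nullable alternatives also conflict).

FIRST sets of the non-terminals at (or reachable through a nullable prefix from) the front of some alternative:
  FIRST(X) = { 'e' }

Productions for E:
  E → X ) e: FIRST = { 'e' }
  E → c e: FIRST = { 'c' }
Productions for X:
  X → e e ): FIRST = { 'e' }
  X → e X: FIRST = { 'e' }
  X → X X E: FIRST = { 'e' }

Conflict for X: X → e e ) and X → e X
  Overlap: { 'e' }
Conflict for X: X → e e ) and X → X X E
  Overlap: { 'e' }
Conflict for X: X → e X and X → X X E
  Overlap: { 'e' }

Answer: Yes. X → e e ')' / X → e X on { 'e' }; X → e e ')' / X → X X E on { 'e' }; X → e X / X → X X E on { 'e' }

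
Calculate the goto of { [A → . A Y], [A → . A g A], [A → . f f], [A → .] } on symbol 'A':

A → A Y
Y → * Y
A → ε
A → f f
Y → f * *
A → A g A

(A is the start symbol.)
{ [A → A . Y], [A → A . g A], [Y → . * Y], [Y → . f * *] }

GOTO(I, 'A') = CLOSURE({ [A → αX.β] : [A → α.Xβ] ∈ I, X = 'A' })

Items with dot before 'A', with the dot advanced:
  [A → . A Y] → [A → A . Y]
  [A → . A g A] → [A → A . g A]
Closure of the advanced items:
  [A → A . Y] has the dot before Y: add [Y → . * Y], [Y → . f * *]

GOTO = { [A → A . Y], [A → A . g A], [Y → . * Y], [Y → . f * *] }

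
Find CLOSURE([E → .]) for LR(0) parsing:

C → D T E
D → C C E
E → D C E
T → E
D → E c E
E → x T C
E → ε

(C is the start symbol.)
{ [E → .] }

To compute CLOSURE, for each item [A → α.Bβ] where B is a non-terminal, add [B → .γ] for all productions B → γ; repeat for the newly added items until nothing changes.

Start with: [E → .]
The dot is at the end, so nothing is added.

CLOSURE = { [E → .] }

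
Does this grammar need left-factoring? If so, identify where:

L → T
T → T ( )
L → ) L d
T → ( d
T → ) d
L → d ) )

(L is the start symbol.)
No, left-factoring is not needed

Left-factoring is needed when two productions for the same non-terminal
share a common prefix on the right-hand side.

Productions for L:
  L → T
  L → ) L d
  L → d ) )
Productions for T:
  T → T ( )
  T → ( d
  T → ) d

No common prefixes found.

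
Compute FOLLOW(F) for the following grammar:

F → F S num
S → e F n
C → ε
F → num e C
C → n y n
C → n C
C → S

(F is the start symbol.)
To compute FOLLOW(F), find every occurrence of F on a right-hand side N → α F β: add FIRST(β) \ {ε}, and if β is empty or nullable also add FOLLOW(N). Iterate to a fixed point.

F is the start symbol, so $ ∈ FOLLOW(F).
In F → F S num: F is followed by S num, add FIRST(S num) \ {ε} = { 'e' }
In S → e F n: F is followed by n, add FIRST(n) \ {ε} = { 'n' }

Taking the union: FOLLOW(F) = { $, 'e', 'n' }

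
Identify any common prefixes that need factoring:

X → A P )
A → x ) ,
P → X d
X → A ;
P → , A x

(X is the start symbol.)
Left-factoring is needed when two productions for the same non-terminal
share a common prefix on the right-hand side.

Productions for X:
  X → A P )
  X → A ;
Productions for P:
  P → X d
  P → , A x

Found common prefix 'A' in productions for X

Answer: Yes, X has productions with common prefix 'A'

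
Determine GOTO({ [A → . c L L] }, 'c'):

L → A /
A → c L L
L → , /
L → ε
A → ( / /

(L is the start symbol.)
GOTO(I, 'c') = CLOSURE({ [A → αX.β] : [A → α.Xβ] ∈ I, X = 'c' })

Items with dot before 'c', with the dot advanced:
  [A → . c L L] → [A → c . L L]
Closure of the advanced items:
  [A → c . L L] has the dot before L: add [L → . A /], [L → . , /], [L → .]
  [L → . A /] has the dot before A: add [A → . c L L], [A → . ( / /]

GOTO = { [A → . ( / /], [A → . c L L], [A → c . L L], [L → . , /], [L → . A /], [L → .] }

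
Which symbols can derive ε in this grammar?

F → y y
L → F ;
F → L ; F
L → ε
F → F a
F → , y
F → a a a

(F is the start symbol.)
{ 'L' }

A non-terminal is nullable if it can derive ε (the empty string): either it has an ε-production, or it has a production whose right-hand side consists entirely of nullable non-terminals.

ε-productions: L → ε
So L is immediately nullable.
No further non-terminal can be added: every production for the remaining non-terminals contains a terminal or a non-nullable non-terminal.
Nullable = { 'L' }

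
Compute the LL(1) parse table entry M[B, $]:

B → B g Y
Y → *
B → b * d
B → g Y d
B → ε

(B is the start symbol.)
B → ε

To find M[B, $], we find productions for B where $ is in the predict set (PREDICT(N → α) = (FIRST(α) \ {ε}) ∪ (FOLLOW(N) if α ⇒* ε)).

Relevant sets:
  FIRST(B) = { 'b', 'g', ε }
  FOLLOW(B) = { $, 'g' }

B → B g Y: PREDICT = { 'b', 'g' }
B → b * d: PREDICT = { 'b' }
B → g Y d: PREDICT = { 'g' }
B → ε: PREDICT = { $, 'g' }
  $ is in predict set, so this production goes in M[B, $]

M[B, $] = B → ε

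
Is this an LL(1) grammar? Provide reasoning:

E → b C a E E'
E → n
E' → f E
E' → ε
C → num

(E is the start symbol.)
No. Predict set conflict for E': { 'f' }

A grammar is LL(1) if for each non-terminal N with multiple productions, the predict sets of those productions are pairwise disjoint, where PREDICT(N → α) = (FIRST(α) \ {ε}) ∪ (FOLLOW(N) if α ⇒* ε).

Relevant sets:
  FOLLOW(E') = { $, 'f' }

For E:
  PREDICT(E → b C a E E') = { 'b' }
  PREDICT(E → n) = { 'n' }
For E':
  PREDICT(E' → f E) = { 'f' }
  PREDICT(E' → ε) = { $, 'f' }
C has a single production, so nothing to check there.

Conflict found: Predict set conflict for E': { 'f' }
The grammar is NOT LL(1).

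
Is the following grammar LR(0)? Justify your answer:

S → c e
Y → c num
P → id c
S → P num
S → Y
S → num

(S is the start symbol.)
Yes, the grammar is LR(0)

Augment with S' → S and build the canonical LR(0) collection (I0 = CLOSURE({[S' → . S]}), then GOTO on every symbol after a dot until no new states appear). It has 11 states:
  I0: { [P → . id c], [S → . P num], [S → . Y], [S → . c e], [S → . num], [S' → . S], [Y → . c num] }  — shift
  I1: { [S → P . num] }  — shift
  I2: { [S' → S .] }  — accept
  I3: { [S → Y .] }  — reduce
  I4: { [S → c . e], [Y → c . num] }  — shift
  I5: { [P → id . c] }  — shift
  I6: { [S → num .] }  — reduce
  I7: { [P → id c .] }  — reduce
  I8: { [S → c e .] }  — reduce
  I9: { [Y → c num .] }  — reduce
  I10: { [S → P num .] }  — reduce

Every state is either a pure shift/goto state or contains exactly one complete item and nothing to shift — no conflicts. The grammar is LR(0).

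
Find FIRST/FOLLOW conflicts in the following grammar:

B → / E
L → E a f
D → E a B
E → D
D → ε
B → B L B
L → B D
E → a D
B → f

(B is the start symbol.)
Yes. D → E a B with FOLLOW(D) on { 'a' }; E → a D with FOLLOW(E) on { 'a' }

A FIRST/FOLLOW conflict occurs when a non-terminal N has a nullable alternative N → β (β ⇒* ε) and another alternative N → α with FIRST(α) ∩ FOLLOW(N) ≠ ∅: on such a lookahead the parser cannot decide between expanding α and letting N vanish via β.

Nullable non-terminals: D, E.
FIRST sets used below: FIRST(E) = { 'a', ε }, FIRST(D) = { 'a', ε }

D: nullable alternative(s) D → ε; FOLLOW(D) = { $, '/', 'a', 'f' }
  D → E a B: FIRST \ {ε} = { 'a' } — overlaps FOLLOW(D) on { 'a' }: CONFLICT
  D → ε: FIRST \ {ε} = { } — this is the only nullable alternative, skip

E: nullable alternative(s) E → D; FOLLOW(E) = { $, '/', 'a', 'f' }
  E → D: FIRST \ {ε} = { 'a' } — this is the only nullable alternative, skip
  E → a D: FIRST \ {ε} = { 'a' } — overlaps FOLLOW(E) on { 'a' }: CONFLICT

B, L have no nullable alternative, so no FIRST/FOLLOW check is needed there.

So the grammar has 2 FIRST/FOLLOW conflicts (marked CONFLICT above).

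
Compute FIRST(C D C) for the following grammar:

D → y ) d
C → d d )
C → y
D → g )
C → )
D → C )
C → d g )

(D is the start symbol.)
FIRST sets of the non-terminals involved (from the grammar, by fixed-point iteration):
  FIRST(C) = { ')', 'd', 'y' }

To compute FIRST(C D C), process the symbols left to right:
Symbol C is a non-terminal. Add FIRST(C) \ {ε} = { ')', 'd', 'y' }
C is not nullable (ε ∉ FIRST(C)), so stop here.
FIRST(C D C) = { ')', 'd', 'y' }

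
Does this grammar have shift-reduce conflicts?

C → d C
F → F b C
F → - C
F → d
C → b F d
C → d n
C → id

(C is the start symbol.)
A shift-reduce conflict occurs when an LR(0) state has both:
  - a complete (reduce) item [A → α .] (dot at the end), and
  - a shift item [B → β . c γ] (dot before a terminal).

Augment with C' → C and build the canonical LR(0) collection (I0 = CLOSURE({[C' → . C]}), then GOTO on every symbol after a dot until no new states appear). It has 14 states:
  I0: { [C → . b F d], [C → . d C], [C → . d n], [C → . id], [C' → . C] }  — shift
  I1: { [C' → C .] }  — accept
  I2: { [C → b . F d], [F → . - C], [F → . F b C], [F → . d] }  — shift
  I3: { [C → . b F d], [C → . d C], [C → . d n], [C → . id], [C → d . C], [C → d . n] }  — shift
  I4: { [C → id .] }  — reduce
  I5: { [C → d C .] }  — reduce
  I6: { [C → d n .] }  — reduce
  I7: { [C → . b F d], [C → . d C], [C → . d n], [C → . id], [F → - . C] }  — shift
  I8: { [C → b F . d], [F → F . b C] }  — shift
  I9: { [F → d .] }  — reduce
  I10: { [C → . b F d], [C → . d C], [C → . d n], [C → . id], [F → F b . C] }  — shift
  I11: { [C → b F d .] }  — reduce
  I12: { [F → F b C .] }  — reduce
  I13: { [F → - C .] }  — reduce

No state contains both a complete item and a shift item.

Answer: No shift-reduce conflicts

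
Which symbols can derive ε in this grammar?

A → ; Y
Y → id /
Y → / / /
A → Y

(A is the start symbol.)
There are no ε-productions, so no non-terminal can derive ε.
No non-terminals are nullable.

Answer: None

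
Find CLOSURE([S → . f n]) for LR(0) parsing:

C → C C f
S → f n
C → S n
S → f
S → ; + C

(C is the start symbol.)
To compute CLOSURE, for each item [A → α.Bβ] where B is a non-terminal, add [B → .γ] for all productions B → γ; repeat for the newly added items until nothing changes.

Start with: [S → . f n]
The dot precedes the terminal f, so nothing is added.

CLOSURE = { [S → . f n] }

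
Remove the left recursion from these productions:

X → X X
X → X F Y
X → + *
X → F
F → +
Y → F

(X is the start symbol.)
X → + * X'
X → F X'
X' → X X'
X' → F Y X'
X' → ε
F → +
Y → F

X is directly left-recursive. The standard transformation for
  A → A α₁ | ... | A α_m | β₁ | ... | β_n
is
  A  → β₁ A' | ... | β_n A'
  A' → α₁ A' | ... | α_m A' | ε

X → + * becomes X → + * X'
X → F becomes X → F X'
X → X X becomes X' → X X'
X → X F Y becomes X' → F Y X'
Add X' → ε

Productions for other non-terminals are unchanged:
  F → +
  Y → F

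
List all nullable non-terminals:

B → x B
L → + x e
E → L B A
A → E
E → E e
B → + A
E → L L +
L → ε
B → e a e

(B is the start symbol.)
ε-productions: L → ε
So L is immediately nullable.
No further non-terminal can be added: every production for the remaining non-terminals contains a terminal or a non-nullable non-terminal.
Nullable = { 'L' }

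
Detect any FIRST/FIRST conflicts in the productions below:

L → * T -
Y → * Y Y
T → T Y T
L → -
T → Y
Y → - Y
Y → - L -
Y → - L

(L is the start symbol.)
FIRST sets of the non-terminals at (or reachable through a nullable prefix from) the front of some alternative:
  FIRST(T) = { '*', '-' }
  FIRST(Y) = { '*', '-' }

Productions for L:
  L → * T -: FIRST = { '*' }
  L → -: FIRST = { '-' }
Productions for Y:
  Y → * Y Y: FIRST = { '*' }
  Y → - Y: FIRST = { '-' }
  Y → - L -: FIRST = { '-' }
  Y → - L: FIRST = { '-' }
Productions for T:
  T → T Y T: FIRST = { '*', '-' }
  T → Y: FIRST = { '*', '-' }

Conflict for Y: Y → - Y and Y → - L -
  Overlap: { '-' }
Conflict for Y: Y → - Y and Y → - L
  Overlap: { '-' }
Conflict for Y: Y → - L - and Y → - L
  Overlap: { '-' }
Conflict for T: T → T Y T and T → Y
  Overlap: { '*', '-' }

Answer: Yes. Y → '-' Y / Y → '-' L '-' on { '-' }; Y → '-' Y / Y → '-' L on { '-' }; Y → '-' L '-' / Y → '-' L on { '-' }; T → T Y T / T → Y on { '*', '-' }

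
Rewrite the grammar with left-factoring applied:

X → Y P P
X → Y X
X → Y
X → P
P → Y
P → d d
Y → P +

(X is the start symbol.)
X → Y X'
X' → P P
X' → X
X' → ε
X → P
P → Y
P → d d
Y → P +

Left-factoring transforms A → αβ₁ | αβ₂ into A → αA' and A' → β₁ | β₂
(α is the longest common prefix among the alternatives). Repeat until
no nonterminal has two alternatives with a common prefix.

Round 1: X has alternatives sharing prefix 'Y'. Introduce X': X → Y X'
  Add: X' → P P
  Add: X' → X
  Add: X' → ε

No remaining common prefixes — done.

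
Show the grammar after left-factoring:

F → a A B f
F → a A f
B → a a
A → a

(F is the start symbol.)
Left-factoring transforms A → αβ₁ | αβ₂ into A → αA' and A' → β₁ | β₂
(α is the longest common prefix among the alternatives). Repeat until
no nonterminal has two alternatives with a common prefix.

Round 1: F has alternatives sharing prefix 'a A'. Introduce F': F → a A F'
  Add: F' → B f
  Add: F' → f

No remaining common prefixes — done.

Resulting grammar:
F → a A F'
F' → B f
F' → f
B → a a
A → a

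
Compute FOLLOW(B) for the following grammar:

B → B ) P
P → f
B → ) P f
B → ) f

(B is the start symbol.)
{ $, ')' }

B is the start symbol, so $ ∈ FOLLOW(B).
In B → B ) P: B is followed by ')' P, add FIRST(')' P) \ {ε} = { ')' }

Taking the union: FOLLOW(B) = { $, ')' }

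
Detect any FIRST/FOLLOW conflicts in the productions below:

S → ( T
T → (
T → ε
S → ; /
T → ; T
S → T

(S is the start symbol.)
Nullable non-terminals: S, T.
FIRST sets used below: FIRST(T) = { '(', ';', ε }

S: nullable alternative(s) S → T; FOLLOW(S) = { $ }
  S → ( T: FIRST \ {ε} = { '(' } — disjoint from FOLLOW(S)
  S → ; /: FIRST \ {ε} = { ';' } — disjoint from FOLLOW(S)
  S → T: FIRST \ {ε} = { '(', ';' } — this is the only nullable alternative, skip

T: nullable alternative(s) T → ε; FOLLOW(T) = { $ }
  T → (: FIRST \ {ε} = { '(' } — disjoint from FOLLOW(T)
  T → ε: FIRST \ {ε} = { } — this is the only nullable alternative, skip
  T → ; T: FIRST \ {ε} = { ';' } — disjoint from FOLLOW(T)

No FIRST/FOLLOW conflicts found.

Answer: No FIRST/FOLLOW conflicts.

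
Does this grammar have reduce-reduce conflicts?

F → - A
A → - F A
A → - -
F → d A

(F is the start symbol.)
A reduce-reduce conflict occurs when an LR(0) state has two complete items [A → α .] and [B → β .] — both call for a reduction, and with no lookahead the parser cannot choose between them.

Augment with F' → F and build the canonical LR(0) collection (I0 = CLOSURE({[F' → . F]}), then GOTO on every symbol after a dot until no new states appear). It has 10 states:
  I0: { [F → . - A], [F → . d A], [F' → . F] }  — shift
  I1: { [A → . - -], [A → . - F A], [F → - . A] }  — shift
  I2: { [F' → F .] }  — accept
  I3: { [A → . - -], [A → . - F A], [F → d . A] }  — shift
  I4: { [A → - . -], [A → - . F A], [F → . - A], [F → . d A] }  — shift
  I5: { [F → d A .] }  — reduce
  I6: { [A → - - .], [A → . - -], [A → . - F A], [F → - . A] }  — shift, reduce
  I7: { [A → - F . A], [A → . - -], [A → . - F A] }  — shift
  I8: { [A → - F A .] }  — reduce
  I9: { [F → - A .] }  — reduce

No state contains more than one complete item.

Answer: No reduce-reduce conflicts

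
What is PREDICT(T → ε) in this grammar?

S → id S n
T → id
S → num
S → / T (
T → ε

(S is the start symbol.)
{ '(' }

PREDICT(T → ε) = (FIRST(RHS) \ {ε}) ∪ (FOLLOW(T) if ε ∈ FIRST(RHS), i.e. RHS ⇒* ε)
The right-hand side is ε (FIRST(ε) = { ε }), so the predict set is FOLLOW(T) = { '(' }
PREDICT(T → ε) = { '(' }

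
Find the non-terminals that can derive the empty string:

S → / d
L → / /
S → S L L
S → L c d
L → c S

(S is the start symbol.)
None

There are no ε-productions, so no non-terminal can derive ε.
No non-terminals are nullable.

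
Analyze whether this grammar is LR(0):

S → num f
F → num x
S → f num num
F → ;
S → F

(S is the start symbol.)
Yes, the grammar is LR(0)

Augment with S' → S and build the canonical LR(0) collection (I0 = CLOSURE({[S' → . S]}), then GOTO on every symbol after a dot until no new states appear). It has 10 states:
  I0: { [F → . ;], [F → . num x], [S → . F], [S → . f num num], [S → . num f], [S' → . S] }  — shift
  I1: { [F → ; .] }  — reduce
  I2: { [S → F .] }  — reduce
  I3: { [S' → S .] }  — accept
  I4: { [S → f . num num] }  — shift
  I5: { [F → num . x], [S → num . f] }  — shift
  I6: { [S → num f .] }  — reduce
  I7: { [F → num x .] }  — reduce
  I8: { [S → f num . num] }  — shift
  I9: { [S → f num num .] }  — reduce

Every state is either a pure shift/goto state or contains exactly one complete item and nothing to shift — no conflicts. The grammar is LR(0).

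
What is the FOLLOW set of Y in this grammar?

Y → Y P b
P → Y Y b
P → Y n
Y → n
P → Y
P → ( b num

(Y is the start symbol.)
Y is the start symbol, so $ ∈ FOLLOW(Y).
In Y → Y P b: Y is followed by P b, add FIRST(P b) \ {ε} = { '(', 'n' }
In P → Y Y b: Y is followed by Y b, add FIRST(Y b) \ {ε} = { 'n' }
In P → Y Y b: Y is followed by b, add FIRST(b) \ {ε} = { 'b' }
In P → Y n: Y is followed by n, add FIRST(n) \ {ε} = { 'n' }
In P → Y: Y is at the end, add FOLLOW(P)

The FOLLOW sets referred to above (computed the same way, to a fixed point):
  FOLLOW(P) = { 'b' }

Taking the union: FOLLOW(Y) = { $, '(', 'b', 'n' }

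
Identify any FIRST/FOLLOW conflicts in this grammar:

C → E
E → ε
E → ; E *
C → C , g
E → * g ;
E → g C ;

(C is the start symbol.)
Nullable non-terminals: C, E.
FIRST sets used below: FIRST(E) = { '*', ';', 'g', ε }, FIRST(C) = { '*', ',', ';', 'g', ε }

C: nullable alternative(s) C → E; FOLLOW(C) = { $, ',', ';' }
  C → E: FIRST \ {ε} = { '*', ';', 'g' } — this is the only nullable alternative, skip
  C → C , g: FIRST \ {ε} = { '*', ',', ';', 'g' } — overlaps FOLLOW(C) on { ',', ';' }: CONFLICT

E: nullable alternative(s) E → ε; FOLLOW(E) = { $, '*', ',', ';' }
  E → ε: FIRST \ {ε} = { } — this is the only nullable alternative, skip
  E → ; E *: FIRST \ {ε} = { ';' } — overlaps FOLLOW(E) on { ';' }: CONFLICT
  E → * g ;: FIRST \ {ε} = { '*' } — overlaps FOLLOW(E) on { '*' }: CONFLICT
  E → g C ;: FIRST \ {ε} = { 'g' } — disjoint from FOLLOW(E)

So the grammar has 3 FIRST/FOLLOW conflicts (marked CONFLICT above).

Answer: Yes. C → C ',' g with FOLLOW(C) on { ',', ';' }; E → ';' E '*' with FOLLOW(E) on { ';' }; E → '*' g ';' with FOLLOW(E) on { '*' }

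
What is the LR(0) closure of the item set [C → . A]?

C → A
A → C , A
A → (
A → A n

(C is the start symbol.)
{ [A → . (], [A → . A n], [A → . C , A], [C → . A] }

To compute CLOSURE, for each item [A → α.Bβ] where B is a non-terminal, add [B → .γ] for all productions B → γ; repeat for the newly added items until nothing changes.

Start with: [C → . A]
  [C → . A] has the dot before A: add [A → . C , A], [A → . (], [A → . A n]
  [A → . C , A] has the dot before C: all C-items already present
No further items can be added.

CLOSURE = { [A → . (], [A → . A n], [A → . C , A], [C → . A] }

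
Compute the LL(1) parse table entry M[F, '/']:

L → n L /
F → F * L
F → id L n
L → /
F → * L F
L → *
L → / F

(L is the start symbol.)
To find M[F, '/'], we find productions for F where '/' is in the predict set (PREDICT(N → α) = (FIRST(α) \ {ε}) ∪ (FOLLOW(N) if α ⇒* ε)).

Relevant sets:
  FIRST(F) = { '*', 'id' }

F → F * L: PREDICT = { '*', 'id' }
F → id L n: PREDICT = { 'id' }
F → * L F: PREDICT = { '*' }

M[F, '/'] is empty (no production applies)

Answer: Empty (error entry)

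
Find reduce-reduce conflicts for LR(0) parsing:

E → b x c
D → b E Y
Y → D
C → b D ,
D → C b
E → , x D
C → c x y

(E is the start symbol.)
No reduce-reduce conflicts

A reduce-reduce conflict occurs when an LR(0) state has two complete items [A → α .] and [B → β .] — both call for a reduction, and with no lookahead the parser cannot choose between them.

Augment with E' → E and build the canonical LR(0) collection (I0 = CLOSURE({[E' → . E]}), then GOTO on every symbol after a dot until no new states appear). It has 20 states:
  I0: { [E → . , x D], [E → . b x c], [E' → . E] }  — shift
  I1: { [E → , . x D] }  — shift
  I2: { [E' → E .] }  — accept
  I3: { [E → b . x c] }  — shift
  I4: { [E → b x . c] }  — shift
  I5: { [E → b x c .] }  — reduce
  I6: { [C → . b D ,], [C → . c x y], [D → . C b], [D → . b E Y], [E → , x . D] }  — shift
  I7: { [D → C . b] }  — shift
  I8: { [E → , x D .] }  — reduce
  I9: { [C → . b D ,], [C → . c x y], [C → b . D ,], [D → . C b], [D → . b E Y], [D → b . E Y], [E → . , x D], [E → . b x c] }  — shift
  I10: { [C → c . x y] }  — shift
  I11: { [C → c x . y] }  — shift
  I12: { [C → c x y .] }  — reduce
  I13: { [C → b D . ,] }  — shift
  I14: { [C → . b D ,], [C → . c x y], [D → . C b], [D → . b E Y], [D → b E . Y], [Y → . D] }  — shift
  I15: { [C → . b D ,], [C → . c x y], [C → b . D ,], [D → . C b], [D → . b E Y], [D → b . E Y], [E → . , x D], [E → . b x c], [E → b . x c] }  — shift
  I16: { [Y → D .] }  — reduce
  I17: { [D → b E Y .] }  — reduce
  I18: { [C → b D , .] }  — reduce
  I19: { [D → C b .] }  — reduce

No state contains more than one complete item.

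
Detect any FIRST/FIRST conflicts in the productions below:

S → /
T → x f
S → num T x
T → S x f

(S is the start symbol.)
A FIRST/FIRST conflict occurs when two productions N → α and N → β for the same non-terminal have FIRST(α) ∩ FIRST(β) ≠ ∅ (with ε ∈ FIRST of a nullable right-hand side, so two nullable alternatives also conflict).

FIRST sets of the non-terminals at (or reachable through a nullable prefix from) the front of some alternative:
  FIRST(S) = { '/', 'num' }

Productions for S:
  S → /: FIRST = { '/' }
  S → num T x: FIRST = { 'num' }
Productions for T:
  T → x f: FIRST = { 'x' }
  T → S x f: FIRST = { '/', 'num' }

All alternatives of each non-terminal have pairwise disjoint FIRST sets.

Answer: No FIRST/FIRST conflicts.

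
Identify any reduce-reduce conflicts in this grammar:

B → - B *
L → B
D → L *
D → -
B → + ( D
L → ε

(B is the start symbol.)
No reduce-reduce conflicts

A reduce-reduce conflict occurs when an LR(0) state has two complete items [A → α .] and [B → β .] — both call for a reduction, and with no lookahead the parser cannot choose between them.

Augment with B' → B and build the canonical LR(0) collection (I0 = CLOSURE({[B' → . B]}), then GOTO on every symbol after a dot until no new states appear). It has 12 states:
  I0: { [B → . + ( D], [B → . - B *], [B' → . B] }  — shift
  I1: { [B → + . ( D] }  — shift
  I2: { [B → - . B *], [B → . + ( D], [B → . - B *] }  — shift
  I3: { [B' → B .] }  — accept
  I4: { [B → - B . *] }  — shift
  I5: { [B → - B * .] }  — reduce
  I6: { [B → + ( . D], [B → . + ( D], [B → . - B *], [D → . -], [D → . L *], [L → . B], [L → .] }  — shift, reduce
  I7: { [B → - . B *], [B → . + ( D], [B → . - B *], [D → - .] }  — shift, reduce
  I8: { [L → B .] }  — reduce
  I9: { [B → + ( D .] }  — reduce
  I10: { [D → L . *] }  — shift
  I11: { [D → L * .] }  — reduce

No state contains more than one complete item.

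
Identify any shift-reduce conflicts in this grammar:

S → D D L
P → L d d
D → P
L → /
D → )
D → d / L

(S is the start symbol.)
No shift-reduce conflicts

Augment with S' → S and build the canonical LR(0) collection (I0 = CLOSURE({[S' → . S]}), then GOTO on every symbol after a dot until no new states appear). It has 14 states:
  I0: { [D → . )], [D → . P], [D → . d / L], [L → . /], [P → . L d d], [S → . D D L], [S' → . S] }  — shift
  I1: { [D → ) .] }  — reduce
  I2: { [L → / .] }  — reduce
  I3: { [D → . )], [D → . P], [D → . d / L], [L → . /], [P → . L d d], [S → D . D L] }  — shift
  I4: { [P → L . d d] }  — shift
  I5: { [D → P .] }  — reduce
  I6: { [S' → S .] }  — accept
  I7: { [D → d . / L] }  — shift
  I8: { [D → d / . L], [L → . /] }  — shift
  I9: { [D → d / L .] }  — reduce
  I10: { [P → L d . d] }  — shift
  I11: { [P → L d d .] }  — reduce
  I12: { [L → . /], [S → D D . L] }  — shift
  I13: { [S → D D L .] }  — reduce

No state contains both a complete item and a shift item.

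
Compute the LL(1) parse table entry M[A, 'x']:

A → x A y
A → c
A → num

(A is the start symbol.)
To find M[A, 'x'], we find productions for A where 'x' is in the predict set (PREDICT(N → α) = (FIRST(α) \ {ε}) ∪ (FOLLOW(N) if α ⇒* ε)).

A → x A y: PREDICT = { 'x' }
  'x' is in predict set, so this production goes in M[A, 'x']
A → c: PREDICT = { 'c' }
A → num: PREDICT = { 'num' }

M[A, 'x'] = A → x A y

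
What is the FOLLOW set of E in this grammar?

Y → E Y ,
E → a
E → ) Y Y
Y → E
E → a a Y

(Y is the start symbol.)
{ $, ')', ',', 'a' }

To compute FOLLOW(E), find every occurrence of E on a right-hand side N → α E β: add FIRST(β) \ {ε}, and if β is empty or nullable also add FOLLOW(N). Iterate to a fixed point.

In Y → E Y ,: E is followed by Y ',', add FIRST(Y ',') \ {ε} = { ')', 'a' }
In Y → E: E is at the end, add FOLLOW(Y)

The FOLLOW sets referred to above (computed the same way, to a fixed point):
  FOLLOW(Y) = { $, ')', ',', 'a' }

Taking the union: FOLLOW(E) = { $, ')', ',', 'a' }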